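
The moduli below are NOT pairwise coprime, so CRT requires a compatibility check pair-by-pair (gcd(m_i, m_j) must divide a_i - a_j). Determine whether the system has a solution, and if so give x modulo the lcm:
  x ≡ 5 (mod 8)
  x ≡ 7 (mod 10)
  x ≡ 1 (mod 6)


Moduli 8, 10, 6 are not pairwise coprime, so CRT works modulo lcm(m_i) when all pairwise compatibility conditions hold.
Pairwise compatibility: gcd(m_i, m_j) must divide a_i - a_j for every pair.
Merge one congruence at a time:
  Start: x ≡ 5 (mod 8).
  Combine with x ≡ 7 (mod 10): gcd(8, 10) = 2; 7 - 5 = 2, which IS divisible by 2, so compatible.
    Write x = 5 + 8·t and substitute into x ≡ 7 (mod 10): 8·t ≡ 7 − 5 = 2 (mod 10).
    Divide the congruence (and modulus) by g = 2: 4·t ≡ 1 (mod 5).
    The inverse of 4 mod 5 is 4 (since 4·4 = 16 = 3·5 + 1), so t ≡ 4·1 = 4 ≡ 4 (mod 5).
    Then x = 5 + 8·4 = 37, valid modulo lcm(8, 10) = 40: x ≡ 37 (mod 40).
  Combine with x ≡ 1 (mod 6): gcd(40, 6) = 2; 1 - 37 = -36, which IS divisible by 2, so compatible.
    Write x = 37 + 40·t and substitute into x ≡ 1 (mod 6): 40·t ≡ 1 − 37 = -36 (mod 6).
    Divide the congruence (and modulus) by g = 2: 20·t ≡ -18 (mod 3).
    Reduce coefficients mod 3: 2·t ≡ 0 (mod 3).
    The inverse of 2 mod 3 is 2 (since 2·2 = 4 = 1·3 + 1), so t ≡ 2·0 = 0 ≡ 0 (mod 3).
    Then x = 37 + 40·0 = 37, valid modulo lcm(40, 6) = 120: x ≡ 37 (mod 120).
Verify: 37 mod 8 = 5, 37 mod 10 = 7, 37 mod 6 = 1.

x ≡ 37 (mod 120).


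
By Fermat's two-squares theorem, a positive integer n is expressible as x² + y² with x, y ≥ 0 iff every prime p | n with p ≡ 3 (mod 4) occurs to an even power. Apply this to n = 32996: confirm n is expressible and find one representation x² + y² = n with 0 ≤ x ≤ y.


Step 1: Factor n = 32996 = 2^2 · 73 · 113.
Step 2: Check the mod-4 condition on each prime factor: 2 = 2 (special); 73 ≡ 1 (mod 4), exponent 1; 113 ≡ 1 (mod 4), exponent 1.
All primes ≡ 3 (mod 4) appear to even exponent (or don't appear), so by the two-squares theorem n IS expressible as a sum of two squares.
Step 3: Build a representation. Group n = k² · m with k = 2 and m = 73 · 113 = 8249 (a product of primes ≡ 1 (mod 4)); a representation of m scales to one of n via (k·x)² + (k·y)² = k²(x² + y²). Each prime p ≡ 1 (mod 4) is itself a sum of two squares; find a² by testing p − a² for a perfect square:
  73: 73 − 1² = 72, 73 − 2² = 69, 73 − 3² = 64 = 8² ⇒ 73 = 3² + 8².
  113: 113 − 1² = 112, 113 − 2² = 109, 113 − 3² = 104, 113 − 4² = 97, 113 − 5² = 88, 113 − 6² = 77, 113 − 7² = 64 = 8² ⇒ 113 = 7² + 8².
  Combine using the Brahmagupta–Fibonacci identity (a² + b²)(c² + d²) = (ac − bd)² + (ad + bc)² = (ac + bd)² + (ad − bc)²:
  73 · 113 = 8249: from (3² + 8²)(7² + 8²), take (3·7 − 8·8, 3·8 + 8·7) = (21 − 64, 24 + 56) = (-43, 80); dropping signs (only squares matter) gives (43, 80); check 43² + 80² = 1849 + 6400 = 8249 ✓.
  Scale by k = 2: (2·43, 2·80) = (86, 160).
Step 4: Order so x ≤ y and verify: 86² + 160² = 7396 + 25600 = 32996 = n. ✓

n = 32996 = 86² + 160² (one valid representation with x ≤ y).


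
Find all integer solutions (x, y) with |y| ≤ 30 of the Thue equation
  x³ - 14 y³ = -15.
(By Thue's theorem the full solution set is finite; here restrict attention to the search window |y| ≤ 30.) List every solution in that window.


The equation is x³ - 14y³ = -15. For fixed y, x³ = 14·y³ − 15, so a solution requires the RHS to be a perfect cube.
Strategy: iterate y from -30 to 30, compute RHS = 14·y³ − 15, and check whether it is a (positive or negative) perfect cube.
Check small values of y:
  y = 0: RHS = -15 is not a perfect cube.
  y = 1: RHS = -1 = (-1)³ ⇒ x = -1 works.
  y = -1: RHS = -29 is not a perfect cube.
  y = 2: RHS = 97 is not a perfect cube.
  y = -2: RHS = -127 is not a perfect cube.
  y = 3: RHS = 363 is not a perfect cube.
  y = -3: RHS = -393 is not a perfect cube.
Continuing the search up to |y| = 30 finds no further solutions beyond those listed.
Collected solutions: (-1, 1).

Solutions (with |y| ≤ 30): (-1, 1).


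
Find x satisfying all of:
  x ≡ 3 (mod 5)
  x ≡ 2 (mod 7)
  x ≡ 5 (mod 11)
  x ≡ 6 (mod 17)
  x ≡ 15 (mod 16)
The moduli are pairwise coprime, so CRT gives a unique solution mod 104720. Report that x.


Product of moduli M = 5 · 7 · 11 · 17 · 16 = 104720.
Merge one congruence at a time:
  Start: x ≡ 3 (mod 5).
  Combine with x ≡ 2 (mod 7); new modulus lcm = 35.
    Write x = 3 + 5·t and substitute into x ≡ 2 (mod 7): 5·t ≡ 2 − 3 = -1 (mod 7).
    Reduce coefficients mod 7: 5·t ≡ 6 (mod 7).
    The inverse of 5 mod 7 is 3 (since 5·3 = 15 = 2·7 + 1), so t ≡ 3·6 = 18 ≡ 4 (mod 7).
    Then x = 3 + 5·4 = 23, valid modulo lcm(5, 7) = 35: x ≡ 23 (mod 35).
  Combine with x ≡ 5 (mod 11); new modulus lcm = 385.
    Write x = 23 + 35·t and substitute into x ≡ 5 (mod 11): 35·t ≡ 5 − 23 = -18 (mod 11).
    Reduce coefficients mod 11: 2·t ≡ 4 (mod 11).
    The inverse of 2 mod 11 is 6 (since 2·6 = 12 = 1·11 + 1), so t ≡ 6·4 = 24 ≡ 2 (mod 11).
    Then x = 23 + 35·2 = 93, valid modulo lcm(35, 11) = 385: x ≡ 93 (mod 385).
  Combine with x ≡ 6 (mod 17); new modulus lcm = 6545.
    Write x = 93 + 385·t and substitute into x ≡ 6 (mod 17): 385·t ≡ 6 − 93 = -87 (mod 17).
    Reduce coefficients mod 17: 11·t ≡ 15 (mod 17).
    The inverse of 11 mod 17 is 14 (since 11·14 = 154 = 9·17 + 1), so t ≡ 14·15 = 210 ≡ 6 (mod 17).
    Then x = 93 + 385·6 = 2403, valid modulo lcm(385, 17) = 6545: x ≡ 2403 (mod 6545).
  Combine with x ≡ 15 (mod 16); new modulus lcm = 104720.
    Write x = 2403 + 6545·t and substitute into x ≡ 15 (mod 16): 6545·t ≡ 15 − 2403 = -2388 (mod 16).
    Reduce coefficients mod 16: 1·t ≡ 12 (mod 16).
    So t ≡ 12 (mod 16).
    Then x = 2403 + 6545·12 = 80943, valid modulo lcm(6545, 16) = 104720: x ≡ 80943 (mod 104720).
Verify against each original: 80943 mod 5 = 3, 80943 mod 7 = 2, 80943 mod 11 = 5, 80943 mod 17 = 6, 80943 mod 16 = 15.

x ≡ 80943 (mod 104720).


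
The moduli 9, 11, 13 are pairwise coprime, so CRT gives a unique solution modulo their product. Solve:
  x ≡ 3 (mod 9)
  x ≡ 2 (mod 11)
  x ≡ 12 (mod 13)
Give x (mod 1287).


Moduli 9, 11, 13 are pairwise coprime; by CRT there is a unique solution modulo M = 9 · 11 · 13 = 1287.
Solve pairwise, accumulating the modulus:
  Start with x ≡ 3 (mod 9).
  Combine with x ≡ 2 (mod 11): since gcd(9, 11) = 1, we get a unique residue mod 99.
    Write x = 3 + 9·t and substitute into x ≡ 2 (mod 11): 9·t ≡ 2 − 3 = -1 (mod 11).
    Reduce coefficients mod 11: 9·t ≡ 10 (mod 11).
    The inverse of 9 mod 11 is 5 (since 9·5 = 45 = 4·11 + 1), so t ≡ 5·10 = 50 ≡ 6 (mod 11).
    Then x = 3 + 9·6 = 57, valid modulo lcm(9, 11) = 99: x ≡ 57 (mod 99).
  Combine with x ≡ 12 (mod 13): since gcd(99, 13) = 1, we get a unique residue mod 1287.
    Write x = 57 + 99·t and substitute into x ≡ 12 (mod 13): 99·t ≡ 12 − 57 = -45 (mod 13).
    Reduce coefficients mod 13: 8·t ≡ 7 (mod 13).
    The inverse of 8 mod 13 is 5 (since 8·5 = 40 = 3·13 + 1), so t ≡ 5·7 = 35 ≡ 9 (mod 13).
    Then x = 57 + 99·9 = 948, valid modulo lcm(99, 13) = 1287: x ≡ 948 (mod 1287).
Verify: 948 mod 9 = 3 ✓, 948 mod 11 = 2 ✓, 948 mod 13 = 12 ✓.

x ≡ 948 (mod 1287).


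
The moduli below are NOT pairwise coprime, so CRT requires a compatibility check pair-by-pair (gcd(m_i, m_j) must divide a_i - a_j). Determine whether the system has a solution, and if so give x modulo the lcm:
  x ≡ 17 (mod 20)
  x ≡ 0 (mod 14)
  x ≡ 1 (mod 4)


Moduli 20, 14, 4 are not pairwise coprime, so CRT works modulo lcm(m_i) when all pairwise compatibility conditions hold.
Pairwise compatibility: gcd(m_i, m_j) must divide a_i - a_j for every pair.
Merge one congruence at a time:
  Start: x ≡ 17 (mod 20).
  Combine with x ≡ 0 (mod 14): gcd(20, 14) = 2, and 0 - 17 = -17 is NOT divisible by 2.
    ⇒ system is inconsistent (no integer solution).

No solution (the system is inconsistent).


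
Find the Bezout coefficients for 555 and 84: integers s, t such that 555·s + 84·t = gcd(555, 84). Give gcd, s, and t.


Euclidean algorithm on (555, 84) — divide until remainder is 0:
  555 = 6 · 84 + 51
  84 = 1 · 51 + 33
  51 = 1 · 33 + 18
  33 = 1 · 18 + 15
  18 = 1 · 15 + 3
  15 = 5 · 3 + 0
gcd(555, 84) = 3.
Track Bezout coefficients alongside the remainders: start with r₀ = 555 = a·1 + b·0 (s = 1, t = 0) and r₁ = 84 = a·0 + b·1 (s = 0, t = 1); each new remainder r_{k+1} = r_{k-1} − q_k·r_k inherits s_{k+1} = s_{k-1} − q_k·s_k, t_{k+1} = t_{k-1} − q_k·t_k, so r_k = a·s_k + b·t_k at every step:
  q = 6: r = 51, s = 1 − 6·0 = 1, t = 0 − 6·1 = -6  (check: 555·1 + 84·(-6) = 51)
  q = 1: r = 33, s = 0 − 1·1 = -1, t = 1 − 1·(-6) = 7  (check: 555·(-1) + 84·7 = 33)
  q = 1: r = 18, s = 1 − 1·(-1) = 2, t = -6 − 1·7 = -13  (check: 555·2 + 84·(-13) = 18)
  q = 1: r = 15, s = -1 − 1·2 = -3, t = 7 − 1·(-13) = 20  (check: 555·(-3) + 84·20 = 15)
  q = 1: r = 3, s = 2 − 1·(-3) = 5, t = -13 − 1·20 = -33  (check: 555·5 + 84·(-33) = 3)
The row with r = 3 (the gcd) gives the Bezout coefficients s = 5, t = -33.
Result: 555 · (5) + 84 · (-33) = 3.

gcd(555, 84) = 3; s = 5, t = -33 (check: 555·5 + 84·(-33) = 3).


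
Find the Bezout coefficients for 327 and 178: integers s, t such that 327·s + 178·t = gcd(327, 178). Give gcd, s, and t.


Euclidean algorithm on (327, 178) — divide until remainder is 0:
  327 = 1 · 178 + 149
  178 = 1 · 149 + 29
  149 = 5 · 29 + 4
  29 = 7 · 4 + 1
  4 = 4 · 1 + 0
gcd(327, 178) = 1.
Track Bezout coefficients alongside the remainders: start with r₀ = 327 = a·1 + b·0 (s = 1, t = 0) and r₁ = 178 = a·0 + b·1 (s = 0, t = 1); each new remainder r_{k+1} = r_{k-1} − q_k·r_k inherits s_{k+1} = s_{k-1} − q_k·s_k, t_{k+1} = t_{k-1} − q_k·t_k, so r_k = a·s_k + b·t_k at every step:
  q = 1: r = 149, s = 1 − 1·0 = 1, t = 0 − 1·1 = -1  (check: 327·1 + 178·(-1) = 149)
  q = 1: r = 29, s = 0 − 1·1 = -1, t = 1 − 1·(-1) = 2  (check: 327·(-1) + 178·2 = 29)
  q = 5: r = 4, s = 1 − 5·(-1) = 6, t = -1 − 5·2 = -11  (check: 327·6 + 178·(-11) = 4)
  q = 7: r = 1, s = -1 − 7·6 = -43, t = 2 − 7·(-11) = 79  (check: 327·(-43) + 178·79 = 1)
The row with r = 1 (the gcd) gives the Bezout coefficients s = -43, t = 79.
Result: 327 · (-43) + 178 · (79) = 1.

gcd(327, 178) = 1; s = -43, t = 79 (check: 327·(-43) + 178·79 = 1).


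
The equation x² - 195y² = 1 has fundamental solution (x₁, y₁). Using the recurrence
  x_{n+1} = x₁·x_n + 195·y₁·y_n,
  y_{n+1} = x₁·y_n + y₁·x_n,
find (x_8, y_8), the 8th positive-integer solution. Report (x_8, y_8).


Step 1: Find the fundamental solution (x₁, y₁) of x² - 195y² = 1.
  Expand √195 as a continued fraction. a₀ = ⌊√195⌋ = 13; iterate m_{k+1} = d_k·a_k − m_k, d_{k+1} = (195 − m_{k+1}²)/d_k, a_{k+1} = ⌊(a₀ + m_{k+1})/d_{k+1}⌋ (starting m₀ = 0, d₀ = 1), with convergents p_k = a_k·p_{k-1} + p_{k-2}, q_k = a_k·q_{k-1} + q_{k-2} (p₋₁ = 1, q₋₁ = 0):
  k = 0: a₀ = 13; p₀/q₀ = 13/1; p₀² − 195·q₀² = 169 − 195 = -26.
  k = 1: m = 13, d = 26, a = ⌊(13 + 13)/26⌋ = 1; p/q = (1·13 + 1)/(1·1 + 0) = 14/1; p² − 195·q² = 196 − 195 = 1.
  The first convergent with p² − 195·q² = 1 gives the fundamental solution (x₁, y₁) = (14, 1).
Step 2: Apply the recurrence (x_{n+1}, y_{n+1}) = (x₁x_n + 195y₁y_n, x₁y_n + y₁x_n) repeatedly.
  From (x_1, y_1) = (14, 1): x_2 = 14·14 + 195·1·1 = 391; y_2 = 14·1 + 1·14 = 28.
  From (x_2, y_2) = (391, 28): x_3 = 14·391 + 195·1·28 = 10934; y_3 = 14·28 + 1·391 = 783.
  From (x_3, y_3) = (10934, 783): x_4 = 14·10934 + 195·1·783 = 305761; y_4 = 14·783 + 1·10934 = 21896.
  From (x_4, y_4) = (305761, 21896): x_5 = 14·305761 + 195·1·21896 = 8550374; y_5 = 14·21896 + 1·305761 = 612305.
  From (x_5, y_5) = (8550374, 612305): x_6 = 14·8550374 + 195·1·612305 = 239104711; y_6 = 14·612305 + 1·8550374 = 17122644.
  From (x_6, y_6) = (239104711, 17122644): x_7 = 14·239104711 + 195·1·17122644 = 6686381534; y_7 = 14·17122644 + 1·239104711 = 478821727.
  From (x_7, y_7) = (6686381534, 478821727): x_8 = 14·6686381534 + 195·1·478821727 = 186979578241; y_8 = 14·478821727 + 1·6686381534 = 13389885712.
Step 3: Verify x_8² - 195·y_8² = 34961362679182240654081 - 34961362679182240654080 = 1 (should be 1). ✓

(x_1, y_1) = (14, 1); (x_8, y_8) = (186979578241, 13389885712).


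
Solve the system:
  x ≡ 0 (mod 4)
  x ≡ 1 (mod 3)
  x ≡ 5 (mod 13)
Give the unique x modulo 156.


Moduli 4, 3, 13 are pairwise coprime; by CRT there is a unique solution modulo M = 4 · 3 · 13 = 156.
Solve pairwise, accumulating the modulus:
  Start with x ≡ 0 (mod 4).
  Combine with x ≡ 1 (mod 3): since gcd(4, 3) = 1, we get a unique residue mod 12.
    Write x = 0 + 4·t and substitute into x ≡ 1 (mod 3): 4·t ≡ 1 − 0 = 1 (mod 3).
    Reduce coefficients mod 3: 1·t ≡ 1 (mod 3).
    So t ≡ 1 (mod 3).
    Then x = 0 + 4·1 = 4, valid modulo lcm(4, 3) = 12: x ≡ 4 (mod 12).
  Combine with x ≡ 5 (mod 13): since gcd(12, 13) = 1, we get a unique residue mod 156.
    Write x = 4 + 12·t and substitute into x ≡ 5 (mod 13): 12·t ≡ 5 − 4 = 1 (mod 13).
    The inverse of 12 mod 13 is 12 (since 12·12 = 144 = 11·13 + 1), so t ≡ 12·1 = 12 ≡ 12 (mod 13).
    Then x = 4 + 12·12 = 148, valid modulo lcm(12, 13) = 156: x ≡ 148 (mod 156).
Verify: 148 mod 4 = 0 ✓, 148 mod 3 = 1 ✓, 148 mod 13 = 5 ✓.

x ≡ 148 (mod 156).


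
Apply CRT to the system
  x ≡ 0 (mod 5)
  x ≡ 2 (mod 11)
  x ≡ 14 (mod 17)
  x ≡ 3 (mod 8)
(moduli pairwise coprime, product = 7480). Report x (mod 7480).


Product of moduli M = 5 · 11 · 17 · 8 = 7480.
Merge one congruence at a time:
  Start: x ≡ 0 (mod 5).
  Combine with x ≡ 2 (mod 11); new modulus lcm = 55.
    Write x = 0 + 5·t and substitute into x ≡ 2 (mod 11): 5·t ≡ 2 − 0 = 2 (mod 11).
    The inverse of 5 mod 11 is 9 (since 5·9 = 45 = 4·11 + 1), so t ≡ 9·2 = 18 ≡ 7 (mod 11).
    Then x = 0 + 5·7 = 35, valid modulo lcm(5, 11) = 55: x ≡ 35 (mod 55).
  Combine with x ≡ 14 (mod 17); new modulus lcm = 935.
    Write x = 35 + 55·t and substitute into x ≡ 14 (mod 17): 55·t ≡ 14 − 35 = -21 (mod 17).
    Reduce coefficients mod 17: 4·t ≡ 13 (mod 17).
    The inverse of 4 mod 17 is 13 (since 4·13 = 52 = 3·17 + 1), so t ≡ 13·13 = 169 ≡ 16 (mod 17).
    Then x = 35 + 55·16 = 915, valid modulo lcm(55, 17) = 935: x ≡ 915 (mod 935).
  Combine with x ≡ 3 (mod 8); new modulus lcm = 7480.
    Write x = 915 + 935·t and substitute into x ≡ 3 (mod 8): 935·t ≡ 3 − 915 = -912 (mod 8).
    Reduce coefficients mod 8: 7·t ≡ 0 (mod 8).
    The inverse of 7 mod 8 is 7 (since 7·7 = 49 = 6·8 + 1), so t ≡ 7·0 = 0 ≡ 0 (mod 8).
    Then x = 915 + 935·0 = 915, valid modulo lcm(935, 8) = 7480: x ≡ 915 (mod 7480).
Verify against each original: 915 mod 5 = 0, 915 mod 11 = 2, 915 mod 17 = 14, 915 mod 8 = 3.

x ≡ 915 (mod 7480).


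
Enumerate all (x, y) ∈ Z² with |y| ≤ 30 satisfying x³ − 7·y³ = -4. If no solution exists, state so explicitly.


The equation is x³ - 7y³ = -4. For fixed y, x³ = 7·y³ − 4, so a solution requires the RHS to be a perfect cube.
Strategy: iterate y from -30 to 30, compute RHS = 7·y³ − 4, and check whether it is a (positive or negative) perfect cube.
Check small values of y:
  y = 0: RHS = -4 is not a perfect cube.
  y = 1: RHS = 3 is not a perfect cube.
  y = -1: RHS = -11 is not a perfect cube.
  y = 2: RHS = 52 is not a perfect cube.
  y = -2: RHS = -60 is not a perfect cube.
  y = 3: RHS = 185 is not a perfect cube.
  y = -3: RHS = -193 is not a perfect cube.
Continuing the search up to |y| = 30 finds no solutions either.
No (x, y) in the scanned range satisfies the equation.

No integer solutions with |y| ≤ 30.


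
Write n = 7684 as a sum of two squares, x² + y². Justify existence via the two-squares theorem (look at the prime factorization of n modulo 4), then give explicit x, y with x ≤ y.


Step 1: Factor n = 7684 = 2^2 · 17 · 113.
Step 2: Check the mod-4 condition on each prime factor: 2 = 2 (special); 17 ≡ 1 (mod 4), exponent 1; 113 ≡ 1 (mod 4), exponent 1.
All primes ≡ 3 (mod 4) appear to even exponent (or don't appear), so by the two-squares theorem n IS expressible as a sum of two squares.
Step 3: Build a representation. Group n = k² · m with k = 2 and m = 17 · 113 = 1921 (a product of primes ≡ 1 (mod 4)); a representation of m scales to one of n via (k·x)² + (k·y)² = k²(x² + y²). Each prime p ≡ 1 (mod 4) is itself a sum of two squares; find a² by testing p − a² for a perfect square:
  17: 17 − 1² = 16 = 4² ⇒ 17 = 1² + 4².
  113: 113 − 1² = 112, 113 − 2² = 109, 113 − 3² = 104, 113 − 4² = 97, 113 − 5² = 88, 113 − 6² = 77, 113 − 7² = 64 = 8² ⇒ 113 = 7² + 8².
  Combine using the Brahmagupta–Fibonacci identity (a² + b²)(c² + d²) = (ac − bd)² + (ad + bc)² = (ac + bd)² + (ad − bc)²:
  17 · 113 = 1921: from (1² + 4²)(7² + 8²), take (1·7 − 4·8, 1·8 + 4·7) = (7 − 32, 8 + 28) = (-25, 36); dropping signs (only squares matter) gives (25, 36); check 25² + 36² = 625 + 1296 = 1921 ✓.
  Scale by k = 2: (2·25, 2·36) = (50, 72).
Step 4: Order so x ≤ y and verify: 50² + 72² = 2500 + 5184 = 7684 = n. ✓

n = 7684 = 50² + 72² (one valid representation with x ≤ y).


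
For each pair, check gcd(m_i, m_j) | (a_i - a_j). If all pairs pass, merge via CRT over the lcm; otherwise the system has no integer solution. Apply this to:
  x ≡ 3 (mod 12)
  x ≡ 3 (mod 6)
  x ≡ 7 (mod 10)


Moduli 12, 6, 10 are not pairwise coprime, so CRT works modulo lcm(m_i) when all pairwise compatibility conditions hold.
Pairwise compatibility: gcd(m_i, m_j) must divide a_i - a_j for every pair.
Merge one congruence at a time:
  Start: x ≡ 3 (mod 12).
  Combine with x ≡ 3 (mod 6): gcd(12, 6) = 6; 3 - 3 = 0, which IS divisible by 6, so compatible.
    Write x = 3 + 12·t and substitute into x ≡ 3 (mod 6): 12·t ≡ 3 − 3 = 0 (mod 6).
    Divide the congruence (and modulus) by g = 6: 2·t ≡ 0 (mod 1).
    Modulo 1 every t works; take t = 0.
    Then x = 3 + 12·0 = 3, valid modulo lcm(12, 6) = 12: x ≡ 3 (mod 12).
  Combine with x ≡ 7 (mod 10): gcd(12, 10) = 2; 7 - 3 = 4, which IS divisible by 2, so compatible.
    Write x = 3 + 12·t and substitute into x ≡ 7 (mod 10): 12·t ≡ 7 − 3 = 4 (mod 10).
    Divide the congruence (and modulus) by g = 2: 6·t ≡ 2 (mod 5).
    Reduce coefficients mod 5: 1·t ≡ 2 (mod 5).
    So t ≡ 2 (mod 5).
    Then x = 3 + 12·2 = 27, valid modulo lcm(12, 10) = 60: x ≡ 27 (mod 60).
Verify: 27 mod 12 = 3, 27 mod 6 = 3, 27 mod 10 = 7.

x ≡ 27 (mod 60).


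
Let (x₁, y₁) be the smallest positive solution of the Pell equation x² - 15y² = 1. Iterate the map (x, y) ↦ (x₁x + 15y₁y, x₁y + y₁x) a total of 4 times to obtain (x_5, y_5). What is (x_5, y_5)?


Step 1: Find the fundamental solution (x₁, y₁) of x² - 15y² = 1.
  Expand √15 as a continued fraction. a₀ = ⌊√15⌋ = 3; iterate m_{k+1} = d_k·a_k − m_k, d_{k+1} = (15 − m_{k+1}²)/d_k, a_{k+1} = ⌊(a₀ + m_{k+1})/d_{k+1}⌋ (starting m₀ = 0, d₀ = 1), with convergents p_k = a_k·p_{k-1} + p_{k-2}, q_k = a_k·q_{k-1} + q_{k-2} (p₋₁ = 1, q₋₁ = 0):
  k = 0: a₀ = 3; p₀/q₀ = 3/1; p₀² − 15·q₀² = 9 − 15 = -6.
  k = 1: m = 3, d = 6, a = ⌊(3 + 3)/6⌋ = 1; p/q = (1·3 + 1)/(1·1 + 0) = 4/1; p² − 15·q² = 16 − 15 = 1.
  The first convergent with p² − 15·q² = 1 gives the fundamental solution (x₁, y₁) = (4, 1).
Step 2: Apply the recurrence (x_{n+1}, y_{n+1}) = (x₁x_n + 15y₁y_n, x₁y_n + y₁x_n) repeatedly.
  From (x_1, y_1) = (4, 1): x_2 = 4·4 + 15·1·1 = 31; y_2 = 4·1 + 1·4 = 8.
  From (x_2, y_2) = (31, 8): x_3 = 4·31 + 15·1·8 = 244; y_3 = 4·8 + 1·31 = 63.
  From (x_3, y_3) = (244, 63): x_4 = 4·244 + 15·1·63 = 1921; y_4 = 4·63 + 1·244 = 496.
  From (x_4, y_4) = (1921, 496): x_5 = 4·1921 + 15·1·496 = 15124; y_5 = 4·496 + 1·1921 = 3905.
Step 3: Verify x_5² - 15·y_5² = 228735376 - 228735375 = 1 (should be 1). ✓

(x_1, y_1) = (4, 1); (x_5, y_5) = (15124, 3905).


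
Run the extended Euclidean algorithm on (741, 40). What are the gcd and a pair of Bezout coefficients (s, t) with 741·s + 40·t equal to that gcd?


Euclidean algorithm on (741, 40) — divide until remainder is 0:
  741 = 18 · 40 + 21
  40 = 1 · 21 + 19
  21 = 1 · 19 + 2
  19 = 9 · 2 + 1
  2 = 2 · 1 + 0
gcd(741, 40) = 1.
Track Bezout coefficients alongside the remainders: start with r₀ = 741 = a·1 + b·0 (s = 1, t = 0) and r₁ = 40 = a·0 + b·1 (s = 0, t = 1); each new remainder r_{k+1} = r_{k-1} − q_k·r_k inherits s_{k+1} = s_{k-1} − q_k·s_k, t_{k+1} = t_{k-1} − q_k·t_k, so r_k = a·s_k + b·t_k at every step:
  q = 18: r = 21, s = 1 − 18·0 = 1, t = 0 − 18·1 = -18  (check: 741·1 + 40·(-18) = 21)
  q = 1: r = 19, s = 0 − 1·1 = -1, t = 1 − 1·(-18) = 19  (check: 741·(-1) + 40·19 = 19)
  q = 1: r = 2, s = 1 − 1·(-1) = 2, t = -18 − 1·19 = -37  (check: 741·2 + 40·(-37) = 2)
  q = 9: r = 1, s = -1 − 9·2 = -19, t = 19 − 9·(-37) = 352  (check: 741·(-19) + 40·352 = 1)
The row with r = 1 (the gcd) gives the Bezout coefficients s = -19, t = 352.
Result: 741 · (-19) + 40 · (352) = 1.

gcd(741, 40) = 1; s = -19, t = 352 (check: 741·(-19) + 40·352 = 1).


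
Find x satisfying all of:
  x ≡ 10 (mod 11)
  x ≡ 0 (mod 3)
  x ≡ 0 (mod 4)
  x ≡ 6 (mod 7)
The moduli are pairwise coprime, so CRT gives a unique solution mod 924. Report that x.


Product of moduli M = 11 · 3 · 4 · 7 = 924.
Merge one congruence at a time:
  Start: x ≡ 10 (mod 11).
  Combine with x ≡ 0 (mod 3); new modulus lcm = 33.
    Write x = 10 + 11·t and substitute into x ≡ 0 (mod 3): 11·t ≡ 0 − 10 = -10 (mod 3).
    Reduce coefficients mod 3: 2·t ≡ 2 (mod 3).
    The inverse of 2 mod 3 is 2 (since 2·2 = 4 = 1·3 + 1), so t ≡ 2·2 = 4 ≡ 1 (mod 3).
    Then x = 10 + 11·1 = 21, valid modulo lcm(11, 3) = 33: x ≡ 21 (mod 33).
  Combine with x ≡ 0 (mod 4); new modulus lcm = 132.
    Write x = 21 + 33·t and substitute into x ≡ 0 (mod 4): 33·t ≡ 0 − 21 = -21 (mod 4).
    Reduce coefficients mod 4: 1·t ≡ 3 (mod 4).
    So t ≡ 3 (mod 4).
    Then x = 21 + 33·3 = 120, valid modulo lcm(33, 4) = 132: x ≡ 120 (mod 132).
  Combine with x ≡ 6 (mod 7); new modulus lcm = 924.
    Write x = 120 + 132·t and substitute into x ≡ 6 (mod 7): 132·t ≡ 6 − 120 = -114 (mod 7).
    Reduce coefficients mod 7: 6·t ≡ 5 (mod 7).
    The inverse of 6 mod 7 is 6 (since 6·6 = 36 = 5·7 + 1), so t ≡ 6·5 = 30 ≡ 2 (mod 7).
    Then x = 120 + 132·2 = 384, valid modulo lcm(132, 7) = 924: x ≡ 384 (mod 924).
Verify against each original: 384 mod 11 = 10, 384 mod 3 = 0, 384 mod 4 = 0, 384 mod 7 = 6.

x ≡ 384 (mod 924).


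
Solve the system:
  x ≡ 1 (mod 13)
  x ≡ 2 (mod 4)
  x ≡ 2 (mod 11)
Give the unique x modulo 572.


Moduli 13, 4, 11 are pairwise coprime; by CRT there is a unique solution modulo M = 13 · 4 · 11 = 572.
Solve pairwise, accumulating the modulus:
  Start with x ≡ 1 (mod 13).
  Combine with x ≡ 2 (mod 4): since gcd(13, 4) = 1, we get a unique residue mod 52.
    Write x = 1 + 13·t and substitute into x ≡ 2 (mod 4): 13·t ≡ 2 − 1 = 1 (mod 4).
    Reduce coefficients mod 4: 1·t ≡ 1 (mod 4).
    So t ≡ 1 (mod 4).
    Then x = 1 + 13·1 = 14, valid modulo lcm(13, 4) = 52: x ≡ 14 (mod 52).
  Combine with x ≡ 2 (mod 11): since gcd(52, 11) = 1, we get a unique residue mod 572.
    Write x = 14 + 52·t and substitute into x ≡ 2 (mod 11): 52·t ≡ 2 − 14 = -12 (mod 11).
    Reduce coefficients mod 11: 8·t ≡ 10 (mod 11).
    The inverse of 8 mod 11 is 7 (since 8·7 = 56 = 5·11 + 1), so t ≡ 7·10 = 70 ≡ 4 (mod 11).
    Then x = 14 + 52·4 = 222, valid modulo lcm(52, 11) = 572: x ≡ 222 (mod 572).
Verify: 222 mod 13 = 1 ✓, 222 mod 4 = 2 ✓, 222 mod 11 = 2 ✓.

x ≡ 222 (mod 572).


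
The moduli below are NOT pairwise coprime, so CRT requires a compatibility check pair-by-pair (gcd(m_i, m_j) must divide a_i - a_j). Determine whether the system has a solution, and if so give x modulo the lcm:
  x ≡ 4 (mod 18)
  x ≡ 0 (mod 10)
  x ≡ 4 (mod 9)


Moduli 18, 10, 9 are not pairwise coprime, so CRT works modulo lcm(m_i) when all pairwise compatibility conditions hold.
Pairwise compatibility: gcd(m_i, m_j) must divide a_i - a_j for every pair.
Merge one congruence at a time:
  Start: x ≡ 4 (mod 18).
  Combine with x ≡ 0 (mod 10): gcd(18, 10) = 2; 0 - 4 = -4, which IS divisible by 2, so compatible.
    Write x = 4 + 18·t and substitute into x ≡ 0 (mod 10): 18·t ≡ 0 − 4 = -4 (mod 10).
    Divide the congruence (and modulus) by g = 2: 9·t ≡ -2 (mod 5).
    Reduce coefficients mod 5: 4·t ≡ 3 (mod 5).
    The inverse of 4 mod 5 is 4 (since 4·4 = 16 = 3·5 + 1), so t ≡ 4·3 = 12 ≡ 2 (mod 5).
    Then x = 4 + 18·2 = 40, valid modulo lcm(18, 10) = 90: x ≡ 40 (mod 90).
  Combine with x ≡ 4 (mod 9): gcd(90, 9) = 9; 4 - 40 = -36, which IS divisible by 9, so compatible.
    Write x = 40 + 90·t and substitute into x ≡ 4 (mod 9): 90·t ≡ 4 − 40 = -36 (mod 9).
    Divide the congruence (and modulus) by g = 9: 10·t ≡ -4 (mod 1).
    Modulo 1 every t works; take t = 0.
    Then x = 40 + 90·0 = 40, valid modulo lcm(90, 9) = 90: x ≡ 40 (mod 90).
Verify: 40 mod 18 = 4, 40 mod 10 = 0, 40 mod 9 = 4.

x ≡ 40 (mod 90).


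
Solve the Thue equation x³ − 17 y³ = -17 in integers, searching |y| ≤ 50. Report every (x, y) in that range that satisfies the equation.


The equation is x³ - 17y³ = -17. For fixed y, x³ = 17·y³ − 17, so a solution requires the RHS to be a perfect cube.
Strategy: iterate y from -50 to 50, compute RHS = 17·y³ − 17, and check whether it is a (positive or negative) perfect cube.
Check small values of y:
  y = 0: RHS = -17 is not a perfect cube.
  y = 1: RHS = 0 = (0)³ ⇒ x = 0 works.
  y = -1: RHS = -34 is not a perfect cube.
  y = 2: RHS = 119 is not a perfect cube.
  y = -2: RHS = -153 is not a perfect cube.
  y = 3: RHS = 442 is not a perfect cube.
  y = -3: RHS = -476 is not a perfect cube.
Continuing the search up to |y| = 50 finds no further solutions beyond those listed.
Collected solutions: (0, 1).

Solutions (with |y| ≤ 50): (0, 1).


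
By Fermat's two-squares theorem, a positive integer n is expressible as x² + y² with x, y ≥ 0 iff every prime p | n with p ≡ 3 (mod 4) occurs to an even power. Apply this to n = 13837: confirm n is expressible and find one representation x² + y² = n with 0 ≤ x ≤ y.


Step 1: Factor n = 13837 = 101 · 137.
Step 2: Check the mod-4 condition on each prime factor: 101 ≡ 1 (mod 4), exponent 1; 137 ≡ 1 (mod 4), exponent 1.
All primes ≡ 3 (mod 4) appear to even exponent (or don't appear), so by the two-squares theorem n IS expressible as a sum of two squares.
Step 3: Build a representation. Here n = 101 · 137 is a product of primes ≡ 1 (mod 4). Each prime p ≡ 1 (mod 4) is itself a sum of two squares; find a² by testing p − a² for a perfect square:
  101: 101 − 1² = 100 = 10² ⇒ 101 = 1² + 10².
  137: 137 − 1² = 136, 137 − 2² = 133, 137 − 3² = 128, 137 − 4² = 121 = 11² ⇒ 137 = 4² + 11².
  Combine using the Brahmagupta–Fibonacci identity (a² + b²)(c² + d²) = (ac − bd)² + (ad + bc)² = (ac + bd)² + (ad − bc)²:
  101 · 137 = 13837: from (1² + 10²)(4² + 11²), take (1·4 − 10·11, 1·11 + 10·4) = (4 − 110, 11 + 40) = (-106, 51); dropping signs (only squares matter) gives (106, 51); check 106² + 51² = 11236 + 2601 = 13837 ✓.
Step 4: Order so x ≤ y and verify: 51² + 106² = 2601 + 11236 = 13837 = n. ✓

n = 13837 = 51² + 106² (one valid representation with x ≤ y).


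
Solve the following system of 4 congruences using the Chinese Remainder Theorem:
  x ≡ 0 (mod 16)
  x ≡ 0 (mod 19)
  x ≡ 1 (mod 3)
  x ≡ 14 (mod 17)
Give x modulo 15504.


Product of moduli M = 16 · 19 · 3 · 17 = 15504.
Merge one congruence at a time:
  Start: x ≡ 0 (mod 16).
  Combine with x ≡ 0 (mod 19); new modulus lcm = 304.
    Write x = 0 + 16·t and substitute into x ≡ 0 (mod 19): 16·t ≡ 0 − 0 = 0 (mod 19).
    The inverse of 16 mod 19 is 6 (since 16·6 = 96 = 5·19 + 1), so t ≡ 6·0 = 0 ≡ 0 (mod 19).
    Then x = 0 + 16·0 = 0, valid modulo lcm(16, 19) = 304: x ≡ 0 (mod 304).
  Combine with x ≡ 1 (mod 3); new modulus lcm = 912.
    Write x = 0 + 304·t and substitute into x ≡ 1 (mod 3): 304·t ≡ 1 − 0 = 1 (mod 3).
    Reduce coefficients mod 3: 1·t ≡ 1 (mod 3).
    So t ≡ 1 (mod 3).
    Then x = 0 + 304·1 = 304, valid modulo lcm(304, 3) = 912: x ≡ 304 (mod 912).
  Combine with x ≡ 14 (mod 17); new modulus lcm = 15504.
    Write x = 304 + 912·t and substitute into x ≡ 14 (mod 17): 912·t ≡ 14 − 304 = -290 (mod 17).
    Reduce coefficients mod 17: 11·t ≡ 16 (mod 17).
    The inverse of 11 mod 17 is 14 (since 11·14 = 154 = 9·17 + 1), so t ≡ 14·16 = 224 ≡ 3 (mod 17).
    Then x = 304 + 912·3 = 3040, valid modulo lcm(912, 17) = 15504: x ≡ 3040 (mod 15504).
Verify against each original: 3040 mod 16 = 0, 3040 mod 19 = 0, 3040 mod 3 = 1, 3040 mod 17 = 14.

x ≡ 3040 (mod 15504).


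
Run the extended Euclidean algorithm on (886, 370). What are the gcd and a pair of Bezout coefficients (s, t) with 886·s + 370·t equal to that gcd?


Euclidean algorithm on (886, 370) — divide until remainder is 0:
  886 = 2 · 370 + 146
  370 = 2 · 146 + 78
  146 = 1 · 78 + 68
  78 = 1 · 68 + 10
  68 = 6 · 10 + 8
  10 = 1 · 8 + 2
  8 = 4 · 2 + 0
gcd(886, 370) = 2.
Track Bezout coefficients alongside the remainders: start with r₀ = 886 = a·1 + b·0 (s = 1, t = 0) and r₁ = 370 = a·0 + b·1 (s = 0, t = 1); each new remainder r_{k+1} = r_{k-1} − q_k·r_k inherits s_{k+1} = s_{k-1} − q_k·s_k, t_{k+1} = t_{k-1} − q_k·t_k, so r_k = a·s_k + b·t_k at every step:
  q = 2: r = 146, s = 1 − 2·0 = 1, t = 0 − 2·1 = -2  (check: 886·1 + 370·(-2) = 146)
  q = 2: r = 78, s = 0 − 2·1 = -2, t = 1 − 2·(-2) = 5  (check: 886·(-2) + 370·5 = 78)
  q = 1: r = 68, s = 1 − 1·(-2) = 3, t = -2 − 1·5 = -7  (check: 886·3 + 370·(-7) = 68)
  q = 1: r = 10, s = -2 − 1·3 = -5, t = 5 − 1·(-7) = 12  (check: 886·(-5) + 370·12 = 10)
  q = 6: r = 8, s = 3 − 6·(-5) = 33, t = -7 − 6·12 = -79  (check: 886·33 + 370·(-79) = 8)
  q = 1: r = 2, s = -5 − 1·33 = -38, t = 12 − 1·(-79) = 91  (check: 886·(-38) + 370·91 = 2)
The row with r = 2 (the gcd) gives the Bezout coefficients s = -38, t = 91.
Result: 886 · (-38) + 370 · (91) = 2.

gcd(886, 370) = 2; s = -38, t = 91 (check: 886·(-38) + 370·91 = 2).


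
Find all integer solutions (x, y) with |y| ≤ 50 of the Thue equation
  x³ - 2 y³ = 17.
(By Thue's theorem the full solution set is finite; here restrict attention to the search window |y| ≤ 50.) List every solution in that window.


The equation is x³ - 2y³ = 17. For fixed y, x³ = 2·y³ + 17, so a solution requires the RHS to be a perfect cube.
Strategy: iterate y from -50 to 50, compute RHS = 2·y³ + 17, and check whether it is a (positive or negative) perfect cube.
Check small values of y:
  y = 0: RHS = 17 is not a perfect cube.
  y = 1: RHS = 19 is not a perfect cube.
  y = -1: RHS = 15 is not a perfect cube.
  y = 2: RHS = 33 is not a perfect cube.
  y = -2: RHS = 1 = (1)³ ⇒ x = 1 works.
  y = 3: RHS = 71 is not a perfect cube.
  y = -3: RHS = -37 is not a perfect cube.
Continuing the search up to |y| = 50 finds no further solutions beyond those listed.
Collected solutions: (1, -2).

Solutions (with |y| ≤ 50): (1, -2).


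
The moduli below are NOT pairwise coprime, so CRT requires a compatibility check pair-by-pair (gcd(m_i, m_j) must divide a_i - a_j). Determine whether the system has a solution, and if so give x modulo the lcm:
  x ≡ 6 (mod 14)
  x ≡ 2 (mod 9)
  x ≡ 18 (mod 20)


Moduli 14, 9, 20 are not pairwise coprime, so CRT works modulo lcm(m_i) when all pairwise compatibility conditions hold.
Pairwise compatibility: gcd(m_i, m_j) must divide a_i - a_j for every pair.
Merge one congruence at a time:
  Start: x ≡ 6 (mod 14).
  Combine with x ≡ 2 (mod 9): gcd(14, 9) = 1; 2 - 6 = -4, which IS divisible by 1, so compatible.
    Write x = 6 + 14·t and substitute into x ≡ 2 (mod 9): 14·t ≡ 2 − 6 = -4 (mod 9).
    Reduce coefficients mod 9: 5·t ≡ 5 (mod 9).
    The inverse of 5 mod 9 is 2 (since 5·2 = 10 = 1·9 + 1), so t ≡ 2·5 = 10 ≡ 1 (mod 9).
    Then x = 6 + 14·1 = 20, valid modulo lcm(14, 9) = 126: x ≡ 20 (mod 126).
  Combine with x ≡ 18 (mod 20): gcd(126, 20) = 2; 18 - 20 = -2, which IS divisible by 2, so compatible.
    Write x = 20 + 126·t and substitute into x ≡ 18 (mod 20): 126·t ≡ 18 − 20 = -2 (mod 20).
    Divide the congruence (and modulus) by g = 2: 63·t ≡ -1 (mod 10).
    Reduce coefficients mod 10: 3·t ≡ 9 (mod 10).
    The inverse of 3 mod 10 is 7 (since 3·7 = 21 = 2·10 + 1), so t ≡ 7·9 = 63 ≡ 3 (mod 10).
    Then x = 20 + 126·3 = 398, valid modulo lcm(126, 20) = 1260: x ≡ 398 (mod 1260).
Verify: 398 mod 14 = 6, 398 mod 9 = 2, 398 mod 20 = 18.

x ≡ 398 (mod 1260).


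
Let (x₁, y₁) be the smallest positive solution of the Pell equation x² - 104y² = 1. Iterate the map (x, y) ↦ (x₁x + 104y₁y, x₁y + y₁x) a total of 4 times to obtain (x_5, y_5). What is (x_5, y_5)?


Step 1: Find the fundamental solution (x₁, y₁) of x² - 104y² = 1.
  Expand √104 as a continued fraction. a₀ = ⌊√104⌋ = 10; iterate m_{k+1} = d_k·a_k − m_k, d_{k+1} = (104 − m_{k+1}²)/d_k, a_{k+1} = ⌊(a₀ + m_{k+1})/d_{k+1}⌋ (starting m₀ = 0, d₀ = 1), with convergents p_k = a_k·p_{k-1} + p_{k-2}, q_k = a_k·q_{k-1} + q_{k-2} (p₋₁ = 1, q₋₁ = 0):
  k = 0: a₀ = 10; p₀/q₀ = 10/1; p₀² − 104·q₀² = 100 − 104 = -4.
  k = 1: m = 10, d = 4, a = ⌊(10 + 10)/4⌋ = 5; p/q = (5·10 + 1)/(5·1 + 0) = 51/5; p² − 104·q² = 2601 − 2600 = 1.
  The first convergent with p² − 104·q² = 1 gives the fundamental solution (x₁, y₁) = (51, 5).
Step 2: Apply the recurrence (x_{n+1}, y_{n+1}) = (x₁x_n + 104y₁y_n, x₁y_n + y₁x_n) repeatedly.
  From (x_1, y_1) = (51, 5): x_2 = 51·51 + 104·5·5 = 5201; y_2 = 51·5 + 5·51 = 510.
  From (x_2, y_2) = (5201, 510): x_3 = 51·5201 + 104·5·510 = 530451; y_3 = 51·510 + 5·5201 = 52015.
  From (x_3, y_3) = (530451, 52015): x_4 = 51·530451 + 104·5·52015 = 54100801; y_4 = 51·52015 + 5·530451 = 5305020.
  From (x_4, y_4) = (54100801, 5305020): x_5 = 51·54100801 + 104·5·5305020 = 5517751251; y_5 = 51·5305020 + 5·54100801 = 541060025.
Step 3: Verify x_5² - 104·y_5² = 30445578867912065001 - 30445578867912065000 = 1 (should be 1). ✓

(x_1, y_1) = (51, 5); (x_5, y_5) = (5517751251, 541060025).


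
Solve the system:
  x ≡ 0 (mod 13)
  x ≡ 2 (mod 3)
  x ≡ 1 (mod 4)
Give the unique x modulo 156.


Moduli 13, 3, 4 are pairwise coprime; by CRT there is a unique solution modulo M = 13 · 3 · 4 = 156.
Solve pairwise, accumulating the modulus:
  Start with x ≡ 0 (mod 13).
  Combine with x ≡ 2 (mod 3): since gcd(13, 3) = 1, we get a unique residue mod 39.
    Write x = 0 + 13·t and substitute into x ≡ 2 (mod 3): 13·t ≡ 2 − 0 = 2 (mod 3).
    Reduce coefficients mod 3: 1·t ≡ 2 (mod 3).
    So t ≡ 2 (mod 3).
    Then x = 0 + 13·2 = 26, valid modulo lcm(13, 3) = 39: x ≡ 26 (mod 39).
  Combine with x ≡ 1 (mod 4): since gcd(39, 4) = 1, we get a unique residue mod 156.
    Write x = 26 + 39·t and substitute into x ≡ 1 (mod 4): 39·t ≡ 1 − 26 = -25 (mod 4).
    Reduce coefficients mod 4: 3·t ≡ 3 (mod 4).
    The inverse of 3 mod 4 is 3 (since 3·3 = 9 = 2·4 + 1), so t ≡ 3·3 = 9 ≡ 1 (mod 4).
    Then x = 26 + 39·1 = 65, valid modulo lcm(39, 4) = 156: x ≡ 65 (mod 156).
Verify: 65 mod 13 = 0 ✓, 65 mod 3 = 2 ✓, 65 mod 4 = 1 ✓.

x ≡ 65 (mod 156).


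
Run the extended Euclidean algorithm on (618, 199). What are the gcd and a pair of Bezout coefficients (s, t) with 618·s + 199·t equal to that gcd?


Euclidean algorithm on (618, 199) — divide until remainder is 0:
  618 = 3 · 199 + 21
  199 = 9 · 21 + 10
  21 = 2 · 10 + 1
  10 = 10 · 1 + 0
gcd(618, 199) = 1.
Track Bezout coefficients alongside the remainders: start with r₀ = 618 = a·1 + b·0 (s = 1, t = 0) and r₁ = 199 = a·0 + b·1 (s = 0, t = 1); each new remainder r_{k+1} = r_{k-1} − q_k·r_k inherits s_{k+1} = s_{k-1} − q_k·s_k, t_{k+1} = t_{k-1} − q_k·t_k, so r_k = a·s_k + b·t_k at every step:
  q = 3: r = 21, s = 1 − 3·0 = 1, t = 0 − 3·1 = -3  (check: 618·1 + 199·(-3) = 21)
  q = 9: r = 10, s = 0 − 9·1 = -9, t = 1 − 9·(-3) = 28  (check: 618·(-9) + 199·28 = 10)
  q = 2: r = 1, s = 1 − 2·(-9) = 19, t = -3 − 2·28 = -59  (check: 618·19 + 199·(-59) = 1)
The row with r = 1 (the gcd) gives the Bezout coefficients s = 19, t = -59.
Result: 618 · (19) + 199 · (-59) = 1.

gcd(618, 199) = 1; s = 19, t = -59 (check: 618·19 + 199·(-59) = 1).


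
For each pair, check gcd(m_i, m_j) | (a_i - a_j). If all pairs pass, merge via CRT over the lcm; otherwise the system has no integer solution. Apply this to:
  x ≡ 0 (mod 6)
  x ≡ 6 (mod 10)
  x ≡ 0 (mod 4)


Moduli 6, 10, 4 are not pairwise coprime, so CRT works modulo lcm(m_i) when all pairwise compatibility conditions hold.
Pairwise compatibility: gcd(m_i, m_j) must divide a_i - a_j for every pair.
Merge one congruence at a time:
  Start: x ≡ 0 (mod 6).
  Combine with x ≡ 6 (mod 10): gcd(6, 10) = 2; 6 - 0 = 6, which IS divisible by 2, so compatible.
    Write x = 0 + 6·t and substitute into x ≡ 6 (mod 10): 6·t ≡ 6 − 0 = 6 (mod 10).
    Divide the congruence (and modulus) by g = 2: 3·t ≡ 3 (mod 5).
    The inverse of 3 mod 5 is 2 (since 3·2 = 6 = 1·5 + 1), so t ≡ 2·3 = 6 ≡ 1 (mod 5).
    Then x = 0 + 6·1 = 6, valid modulo lcm(6, 10) = 30: x ≡ 6 (mod 30).
  Combine with x ≡ 0 (mod 4): gcd(30, 4) = 2; 0 - 6 = -6, which IS divisible by 2, so compatible.
    Write x = 6 + 30·t and substitute into x ≡ 0 (mod 4): 30·t ≡ 0 − 6 = -6 (mod 4).
    Divide the congruence (and modulus) by g = 2: 15·t ≡ -3 (mod 2).
    Reduce coefficients mod 2: 1·t ≡ 1 (mod 2).
    So t ≡ 1 (mod 2).
    Then x = 6 + 30·1 = 36, valid modulo lcm(30, 4) = 60: x ≡ 36 (mod 60).
Verify: 36 mod 6 = 0, 36 mod 10 = 6, 36 mod 4 = 0.

x ≡ 36 (mod 60).


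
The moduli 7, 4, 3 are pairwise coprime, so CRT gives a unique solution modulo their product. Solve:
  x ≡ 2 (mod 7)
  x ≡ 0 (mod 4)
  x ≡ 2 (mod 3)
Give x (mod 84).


Moduli 7, 4, 3 are pairwise coprime; by CRT there is a unique solution modulo M = 7 · 4 · 3 = 84.
Solve pairwise, accumulating the modulus:
  Start with x ≡ 2 (mod 7).
  Combine with x ≡ 0 (mod 4): since gcd(7, 4) = 1, we get a unique residue mod 28.
    Write x = 2 + 7·t and substitute into x ≡ 0 (mod 4): 7·t ≡ 0 − 2 = -2 (mod 4).
    Reduce coefficients mod 4: 3·t ≡ 2 (mod 4).
    The inverse of 3 mod 4 is 3 (since 3·3 = 9 = 2·4 + 1), so t ≡ 3·2 = 6 ≡ 2 (mod 4).
    Then x = 2 + 7·2 = 16, valid modulo lcm(7, 4) = 28: x ≡ 16 (mod 28).
  Combine with x ≡ 2 (mod 3): since gcd(28, 3) = 1, we get a unique residue mod 84.
    Write x = 16 + 28·t and substitute into x ≡ 2 (mod 3): 28·t ≡ 2 − 16 = -14 (mod 3).
    Reduce coefficients mod 3: 1·t ≡ 1 (mod 3).
    So t ≡ 1 (mod 3).
    Then x = 16 + 28·1 = 44, valid modulo lcm(28, 3) = 84: x ≡ 44 (mod 84).
Verify: 44 mod 7 = 2 ✓, 44 mod 4 = 0 ✓, 44 mod 3 = 2 ✓.

x ≡ 44 (mod 84).


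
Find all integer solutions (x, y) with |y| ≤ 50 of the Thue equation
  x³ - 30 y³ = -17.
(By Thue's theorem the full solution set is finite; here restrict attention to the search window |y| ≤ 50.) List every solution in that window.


The equation is x³ - 30y³ = -17. For fixed y, x³ = 30·y³ − 17, so a solution requires the RHS to be a perfect cube.
Strategy: iterate y from -50 to 50, compute RHS = 30·y³ − 17, and check whether it is a (positive or negative) perfect cube.
Check small values of y:
  y = 0: RHS = -17 is not a perfect cube.
  y = 1: RHS = 13 is not a perfect cube.
  y = -1: RHS = -47 is not a perfect cube.
  y = 2: RHS = 223 is not a perfect cube.
  y = -2: RHS = -257 is not a perfect cube.
  y = 3: RHS = 793 is not a perfect cube.
  y = -3: RHS = -827 is not a perfect cube.
Continuing the search up to |y| = 50 finds no solutions either.
No (x, y) in the scanned range satisfies the equation.

No integer solutions with |y| ≤ 50.
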